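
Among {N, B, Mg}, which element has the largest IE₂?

Consider each +1 ion: N⁺ still has 4 valence electrons; B⁺ still has 2 valence electrons; Mg⁺ still has 1 valence electron.
All are still removing valence electrons, so compare the +1 ions as you would atoms: IE_2 generally rises across a period (higher Z_eff) and falls down a group (larger shell), subject to the usual subshell exceptions.
Valence configurations: N⁺ [He]2s²2p², B⁺ [He]2s², Mg⁺ [Ne]3s¹.
The numbers (kJ/mol): N 2856, B 2427, Mg 1451.
Overall IE_2 order: Mg < B < N.

N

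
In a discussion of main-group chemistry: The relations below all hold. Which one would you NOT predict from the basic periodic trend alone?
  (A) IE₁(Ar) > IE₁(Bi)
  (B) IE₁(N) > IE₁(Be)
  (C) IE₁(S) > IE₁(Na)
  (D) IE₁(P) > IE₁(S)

(D)

The general trend: IE₁ increases across a period and decreases down a group.
(A) Ar (period 3, group 18) vs Bi (period 6, group 15): the stated order agrees with the simple trend.
(B) N (period 2, group 15) vs Be (period 2, group 2): the stated order agrees with the simple trend.
(C) S (period 3, group 16) vs Na (period 3, group 1): the stated order agrees with the simple trend.
(D) P (period 3, group 15) vs S (period 3, group 16): the stated order contradicts the simple trend.
The exception is (D): S (3p⁴) ionizes more easily than half-filled P (3p³) because the paired 3p electron in S is pushed out by e⁻–e⁻ repulsion.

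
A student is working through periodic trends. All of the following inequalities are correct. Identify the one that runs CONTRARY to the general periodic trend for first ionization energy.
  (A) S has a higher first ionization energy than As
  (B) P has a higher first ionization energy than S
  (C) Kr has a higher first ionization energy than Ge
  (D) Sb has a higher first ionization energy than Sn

(B)

The general trend: first ionization energy increases across a period and decreases down a group.
(A) S (period 3, group 16) vs As (period 4, group 15): the stated order agrees with the simple trend.
(B) P (period 3, group 15) vs S (period 3, group 16): the stated order contradicts the simple trend.
(C) Kr (period 4, group 18) vs Ge (period 4, group 14): the stated order agrees with the simple trend.
(D) Sb (period 5, group 15) vs Sn (period 5, group 14): the stated order agrees with the simple trend.
The exception is (B): S (3p⁴) ionizes more easily than half-filled P (3p³) because the paired 3p electron in S is pushed out by e⁻–e⁻ repulsion.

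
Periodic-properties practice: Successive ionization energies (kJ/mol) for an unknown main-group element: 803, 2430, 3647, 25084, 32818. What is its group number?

Group 13

Look for the largest jump between consecutive ionization energies: IE4/IE3 ≈ 6.9, far larger than any earlier ratio.
That jump marks the point where a core electron is being removed. So the atom has 3 valence electrons.
A main-group element with 3 valence electrons is in group 13.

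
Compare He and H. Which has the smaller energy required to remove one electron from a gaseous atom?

H

H is in period 1, group 1; He is in period 1, group 18.
Across a period the outer electron is held more tightly (higher IE₁); down a group it sits in a higher shell, more shielded, and comes off more easily.
All lie in period 1, so first ionization energy increases left to right.
So H has the smaller energy required to remove one electron from a gaseous atom (H < He).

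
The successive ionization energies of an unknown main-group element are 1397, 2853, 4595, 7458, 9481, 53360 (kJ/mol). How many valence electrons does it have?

Look for the largest jump between consecutive ionization energies: IE6/IE5 ≈ 5.6, far larger than any earlier ratio.
That jump marks the point where a core electron is being removed. So the atom has 5 valence electrons.

5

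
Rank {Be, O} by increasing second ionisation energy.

Be, O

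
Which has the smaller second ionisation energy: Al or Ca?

Consider each +1 ion: Al⁺ still has 2 valence electrons; Ca⁺ still has 1 valence electron.
All are still removing valence electrons, so compare the +1 ions as you would atoms: IE_2 generally rises across a period (higher Z_eff) and falls down a group (larger shell), subject to the usual subshell exceptions.
Valence configurations: Al⁺ [Ne]3s², Ca⁺ [Ar]4s¹.
Tabulated IE_2 (kJ/mol): Al 1817, Ca 1145.
Putting it together, IE_2: Ca < Al.

Ca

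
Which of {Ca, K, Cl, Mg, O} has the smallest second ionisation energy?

Ca

IE_2 is the cost of taking one more electron from the +1 cation: Ca⁺ still has 1 valence electron; K⁺ is the bare [Ar] core; Cl⁺ still has 6 valence electrons; Mg⁺ still has 1 valence electron; O⁺ still has 5 valence electrons.
Usually core removal costs more than valence removal, but here the competition is close: a tightly held n=2 valence electron can cost more to remove than an n=3 core electron, so the actual values have to decide it.
Valence configurations: Ca⁺ [Ar]4s¹, Cl⁺ [Ne]3s²3p⁴, Mg⁺ [Ne]3s¹, O⁺ [He]2s²2p³.
The numbers (kJ/mol): Ca 1145, K 3052, Cl 2298, Mg 1451, O 3388.
Putting it together, IE_2: Ca < Mg < Cl < K < O.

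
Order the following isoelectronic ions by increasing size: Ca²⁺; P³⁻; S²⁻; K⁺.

All of these have 18 electrons, so size is governed by nuclear charge alone: the more protons, the stronger the pull on the same electron cloud, and the smaller the ion.
Nuclear charges: Ca²⁺ (Z=20), K⁺ (Z=19), S²⁻ (Z=16), P³⁻ (Z=15).
Smallest to largest: Ca²⁺ < K⁺ < S²⁻ < P³⁻.

Ca²⁺, K⁺, S²⁻, P³⁻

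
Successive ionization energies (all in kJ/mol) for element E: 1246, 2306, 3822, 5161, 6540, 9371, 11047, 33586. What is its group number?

Group 17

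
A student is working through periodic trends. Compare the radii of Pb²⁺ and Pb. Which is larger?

Pb

Forming Pb²⁺ removes 2 electrons from Pb. Fewer electrons for the same nuclear charge means less shielding and a higher Z_eff on the remaining electrons.
A cation is smaller than its parent atom: Pb²⁺ < Pb.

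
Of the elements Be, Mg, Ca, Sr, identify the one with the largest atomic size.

Atomic radius shrinks across a period as nuclear charge pulls the same shell inward, and grows down a group as new shells are added.
All are in group 2, so atomic radius increases down the group.
The largest atomic size among these belongs to Sr.

Sr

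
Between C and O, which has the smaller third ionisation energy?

The third ionization energy removes an electron from the +2 ion. For each element: C²⁺ still has 2 valence electrons; O²⁺ still has 4 valence electrons.
All are still removing valence electrons, so compare the +2 ions as you would atoms: IE_3 generally rises across a period (higher Z_eff) and falls down a group (larger shell), subject to the usual subshell exceptions.
Valence configurations: C²⁺ [He]2s², O²⁺ [He]2s²2p².
The numbers (kJ/mol): C 4620, O 5300.
Putting it together, IE_3: C < O.

C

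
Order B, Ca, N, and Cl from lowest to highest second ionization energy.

Ca < Cl < B < N

IE_2 is the cost of taking one more electron from the +1 cation: B⁺ still has 2 valence electrons; Ca⁺ still has 1 valence electron; N⁺ still has 4 valence electrons; Cl⁺ still has 6 valence electrons.
All are still removing valence electrons, so compare the +1 ions as you would atoms: IE_2 generally rises across a period (higher Z_eff) and falls down a group (larger shell), subject to the usual subshell exceptions.
Valence configurations: B⁺ [He]2s², Ca⁺ [Ar]4s¹, N⁺ [He]2s²2p², Cl⁺ [Ne]3s²3p⁴.
Tabulated IE_2 (kJ/mol): B 2427, Ca 1145, N 2856, Cl 2298.
So the second ionization energies run Ca < Cl < B < N.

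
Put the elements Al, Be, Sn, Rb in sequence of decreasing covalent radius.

Rb, Sn, Al, Be

Be is in period 2, group 2; Al is in period 3, group 13; Rb is in period 5, group 1; Sn is in period 5, group 14.
Atomic radius shrinks across a period as nuclear charge pulls the same shell inward, and grows down a group as new shells are added.
These span different periods and groups, so the two trends combine.
Al > Be: the two effects oppose for this pair; the down-group effect wins (126 vs 102 pm).
Sn > Al: the two effects oppose for this pair; the down-group effect wins (140 vs 126 pm).
Rb > Sn: Rb lies to the left of Sn in period 5, so the across-period effect alone puts Rb larger.
Approximate values (pm): Be 102, Al 126, Rb 210, Sn 140.
So from largest to smallest: Rb > Sn > Al > Be.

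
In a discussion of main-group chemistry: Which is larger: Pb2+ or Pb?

Forming Pb2+ removes 2 electrons from Pb. Fewer electrons for the same nuclear charge means less shielding and a higher Z_eff on the remaining electrons.
A cation is smaller than its parent atom: Pb2+ < Pb.

Pb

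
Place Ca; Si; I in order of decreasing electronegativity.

Si is in period 3, group 14; Ca is in period 4, group 2; I is in period 5, group 17.
Smaller atoms with higher effective nuclear charge are more electronegative.
These span different periods and groups, so the two trends combine.
Si > Ca: relative to Ca, both the across-period and down-group shifts push Si's electronegativity up.
I > Si: the two effects oppose for this pair; the across-period effect wins (2.66 vs 1.90).
Tabulated electronegativity (Pauling): Si 1.90, Ca 1.00, I 2.66.
So from highest to lowest: I > Si > Ca.

I > Si > Ca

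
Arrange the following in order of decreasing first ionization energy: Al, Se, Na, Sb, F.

F, Se, Sb, Al, Na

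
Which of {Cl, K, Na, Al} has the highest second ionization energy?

Na

Consider each +1 ion: Cl⁺ still has 6 valence electrons; K⁺ is the bare [Ar] core; Na⁺ is the bare [Ne] core; Al⁺ still has 2 valence electrons.
Core electrons are held far more tightly than valence electrons, so K and Na top the IE_2 order.
Valence configurations: Cl⁺ [Ne]3s²3p⁴, Al⁺ [Ne]3s².
Approximate IE_2 values (kJ/mol): Cl 2298, K 3052, Na 4562, Al 1817.
Overall IE_2 order: Al < Cl < K < Na.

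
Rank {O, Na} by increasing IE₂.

After 1 electron has been removed, what remains? O⁺ still has 5 valence electrons; Na⁺ is the bare [Ne] core.
Core electrons are held far more tightly than valence electrons, so Na tops the IE_2 order.
Tabulated IE_2 (kJ/mol): O 3388, Na 4562.
Overall IE_2 order: O < Na.

O, Na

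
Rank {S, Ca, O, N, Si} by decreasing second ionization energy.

The second ionization energy removes an electron from the +1 ion. For each element: S⁺ still has 5 valence electrons; Ca⁺ still has 1 valence electron; O⁺ still has 5 valence electrons; N⁺ still has 4 valence electrons; Si⁺ still has 3 valence electrons.
All are still removing valence electrons, so compare the +1 ions as you would atoms: IE_2 generally rises across a period (higher Z_eff) and falls down a group (larger shell), subject to the usual subshell exceptions.
Valence configurations: S⁺ [Ne]3s²3p³, Ca⁺ [Ar]4s¹, O⁺ [He]2s²2p³, N⁺ [He]2s²2p², Si⁺ [Ne]3s²3p¹.
The numbers (kJ/mol): S 2252, Ca 1145, O 3388, N 2856, Si 1577.
Overall IE_2 order: Ca < Si < S < N < O.

O > N > S > Si > Ca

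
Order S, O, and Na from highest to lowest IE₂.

Na, O, S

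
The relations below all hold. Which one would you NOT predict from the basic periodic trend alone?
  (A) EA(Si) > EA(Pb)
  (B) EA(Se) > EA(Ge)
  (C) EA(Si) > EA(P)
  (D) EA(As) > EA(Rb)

(C)

The general trend: electron affinity increases across a period and decreases down a group.
(A) Si (period 3, group 14) vs Pb (period 6, group 14): the stated order agrees with the simple trend.
(B) Se (period 4, group 16) vs Ge (period 4, group 14): the stated order agrees with the simple trend.
(C) Si (period 3, group 14) vs P (period 3, group 15): the stated order contradicts the simple trend.
(D) As (period 4, group 15) vs Rb (period 5, group 1): the stated order agrees with the simple trend.
The exception is (C): adding an electron to P's half-filled 3p³ is unfavourable, so Si (3p²) has the more exothermic EA.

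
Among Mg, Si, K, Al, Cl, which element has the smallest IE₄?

IE_4 is the cost of taking one more electron from the +3 cation: Mg³⁺ is already 1 electron into the core; Si³⁺ still has 1 valence electron; K³⁺ is already 2 electrons into the core; Al³⁺ is the bare [Ne] core; Cl³⁺ still has 4 valence electrons.
Breaking into a closed-shell core is much more expensive than removing a leftover valence electron — K, Mg and Al have the largest IE_4 here.
Valence configurations: Si³⁺ [Ne]3s¹, Cl³⁺ [Ne]3s²3p².
The numbers (kJ/mol): Mg 10543, Si 4356, K 5877, Al 11577, Cl 5159.
Putting it together, IE_4: Si < Cl < K < Mg < Al.

Si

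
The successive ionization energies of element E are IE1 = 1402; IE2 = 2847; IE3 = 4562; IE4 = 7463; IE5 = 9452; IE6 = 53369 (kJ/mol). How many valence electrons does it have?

5

Look for the largest jump between consecutive ionization energies: IE6/IE5 ≈ 5.6, far larger than any earlier ratio.
That jump marks the point where a core electron is being removed. So the atom has 5 valence electrons.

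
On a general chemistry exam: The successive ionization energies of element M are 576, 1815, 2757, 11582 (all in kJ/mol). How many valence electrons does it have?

Look for the largest jump between consecutive ionization energies: IE4/IE3 ≈ 4.2, far larger than any earlier ratio.
That jump marks the point where a core electron is being removed. So the atom has 3 valence electrons.

3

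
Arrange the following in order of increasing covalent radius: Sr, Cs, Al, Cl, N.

N, Cl, Al, Sr, Cs

N is in period 2, group 15; Al is in period 3, group 13; Cl is in period 3, group 17; Sr is in period 5, group 2; Cs is in period 6, group 1.
Across a period the added protons contract the valence shell; down a group each new principal shell makes the atom larger.
Here both period and group differ, so the two effects have to be weighed against each other.
Cl > N: period and group pull opposite ways; the down-group shift dominates (99 vs 71 pm).
Al > Cl: Al lies to the left of Cl in period 3, so the across-period effect alone puts Al larger.
Sr > Al: both effects reinforce here, so Sr is clearly the larger of the two.
Cs > Sr: relative to Sr, both the across-period and down-group shifts push Cs's atomic radius up.
Tabulated atomic radius (pm): N 71, Al 126, Cl 99, Sr 185, Cs 232.
So from smallest to largest: N < Cl < Al < Sr < Cs.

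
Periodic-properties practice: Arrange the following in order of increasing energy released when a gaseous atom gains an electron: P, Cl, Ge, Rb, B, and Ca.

EA tends to increase across a period and decrease down a group, though the pattern is less regular than for IE or radius.
These span different periods and groups, so the two trends combine.
B > Ca: relative to Ca, both the across-period and down-group shifts push B's electron affinity up.
Rb > B: this pair runs against the simple trend — see the exception note.
P > Rb: relative to Rb, both the across-period and down-group shifts push P's electron affinity up.
Ge > P: this pair runs against the simple trend — see the exception note.
Cl > Ge: both effects reinforce here, so Cl is clearly the higher of the two.
Note the exception: Rb has a higher electron affinity than B, contrary to the simple trend — B's ns²np¹ configuration gives only a small electron affinity — the sparsely filled np subshell binds an added electron weakly.
Note the exception: Ge has a higher electron affinity than P, contrary to the simple trend — adding an electron to P's half-filled np³ subshell costs electron-pairing energy.
Note the exception: Rb has a higher electron affinity than Ca, contrary to the simple trend — adding an electron to Ca (ns²) has to open a new, higher-energy np subshell, which is unfavourable.
Approximate values (kJ/mol): B 27, P 72, Cl 349, Ca 2, Ge 119, Rb 47.
So from lowest to highest: Ca < B < Rb < P < Ge < Cl.

Ca < B < Rb < P < Ge < Cl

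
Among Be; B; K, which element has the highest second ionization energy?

After 1 electron has been removed, what remains? Be⁺ still has 1 valence electron; B⁺ still has 2 valence electrons; K⁺ is the bare [Ar] core.
Core electrons are held far more tightly than valence electrons, so K tops the IE_2 order.
Valence configurations: Be⁺ [He]2s¹, B⁺ [He]2s².
Approximate IE_2 values (kJ/mol): Be 1757, B 2427, K 3052.
Putting it together, IE_2: Be < B < K.

K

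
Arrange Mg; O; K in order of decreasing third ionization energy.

Mg > O > K

After 2 electrons have been removed, what remains? Mg²⁺ is the bare [Ne] core; O²⁺ still has 4 valence electrons; K²⁺ is already 1 electron into the core.
Usually core removal costs more than valence removal, but here the competition is close: a tightly held n=2 valence electron can cost more to remove than an n=3 core electron, so the actual values have to decide it.
Tabulated IE_3 (kJ/mol): Mg 7733, O 5300, K 4420.
Overall IE_3 order: K < O < Mg.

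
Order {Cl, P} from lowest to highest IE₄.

P < Cl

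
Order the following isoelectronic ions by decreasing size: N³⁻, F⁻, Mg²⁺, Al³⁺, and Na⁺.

All of these have 10 electrons, so size is governed by nuclear charge alone: the more protons, the stronger the pull on the same electron cloud, and the smaller the ion.
Nuclear charges: Al³⁺ (Z=13), Mg²⁺ (Z=12), Na⁺ (Z=11), F⁻ (Z=9), N³⁻ (Z=7).
Largest to smallest: N³⁻ > F⁻ > Na⁺ > Mg²⁺ > Al³⁺.

N³⁻ > F⁻ > Na⁺ > Mg²⁺ > Al³⁺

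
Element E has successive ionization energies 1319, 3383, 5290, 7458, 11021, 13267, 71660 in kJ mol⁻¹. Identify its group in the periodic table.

Group 16

Look for the largest jump between consecutive ionization energies: IE7/IE6 ≈ 5.4, far larger than any earlier ratio.
That jump marks the point where a core electron is being removed. So the atom has 6 valence electrons.
A main-group element with 6 valence electrons is in group 16.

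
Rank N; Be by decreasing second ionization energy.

N, Be

After 1 electron has been removed, what remains? N⁺ still has 4 valence electrons; Be⁺ still has 1 valence electron.
All are still removing valence electrons, so compare the +1 ions as you would atoms: IE_2 generally rises across a period (higher Z_eff) and falls down a group (larger shell), subject to the usual subshell exceptions.
Valence configurations: N⁺ [He]2s²2p², Be⁺ [He]2s¹.
Approximate IE_2 values (kJ/mol): N 2856, Be 1757.
Hence IE_2: Be < N.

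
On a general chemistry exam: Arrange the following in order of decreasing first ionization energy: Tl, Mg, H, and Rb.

H > Mg > Tl > Rb

Across a period the outer electron is held more tightly (higher IE₁); down a group it sits in a higher shell, more shielded, and comes off more easily.
Neither a single period nor a single group — weigh both effects.
Tl > Rb: the two effects oppose for this pair; the across-period effect wins (589 vs 403 kJ/mol).
Mg > Tl: the two effects oppose for this pair; the down-group effect wins (738 vs 589 kJ/mol).
H > Mg: the two effects oppose for this pair; the down-group effect wins (1312 vs 738 kJ/mol).
Tabulated first ionization energy (kJ/mol): H 1312, Mg 738, Rb 403, Tl 589.
So from highest to lowest: H > Mg > Tl > Rb.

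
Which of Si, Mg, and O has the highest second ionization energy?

O

After 1 electron has been removed, what remains? Si⁺ still has 3 valence electrons; Mg⁺ still has 1 valence electron; O⁺ still has 5 valence electrons.
All are still removing valence electrons, so compare the +1 ions as you would atoms: IE_2 generally rises across a period (higher Z_eff) and falls down a group (larger shell), subject to the usual subshell exceptions.
Valence configurations: Si⁺ [Ne]3s²3p¹, Mg⁺ [Ne]3s¹, O⁺ [He]2s²2p³.
Tabulated IE_2 (kJ/mol): Si 1577, Mg 1451, O 3388.
Overall IE_2 order: Mg < Si < O.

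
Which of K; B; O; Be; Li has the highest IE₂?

Li

Consider each +1 ion: K⁺ is the bare [Ar] core; B⁺ still has 2 valence electrons; O⁺ still has 5 valence electrons; Be⁺ still has 1 valence electron; Li⁺ is the bare [He] core.
Usually core removal costs more than valence removal, but here the competition is close: a tightly held n=2 valence electron can cost more to remove than an n=3 core electron, so the actual values have to decide it.
Valence configurations: B⁺ [He]2s², O⁺ [He]2s²2p³, Be⁺ [He]2s¹.
Tabulated IE_2 (kJ/mol): K 3052, B 2427, O 3388, Be 1757, Li 7298.
Putting it together, IE_2: Be < B < K < O < Li.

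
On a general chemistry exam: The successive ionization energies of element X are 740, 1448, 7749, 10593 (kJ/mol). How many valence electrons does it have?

Look for the largest jump between consecutive ionization energies: IE3/IE2 ≈ 5.4, far larger than any earlier ratio.
That jump marks the point where a core electron is being removed. So the atom has 2 valence electrons.

2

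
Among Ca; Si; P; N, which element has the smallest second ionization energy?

Ca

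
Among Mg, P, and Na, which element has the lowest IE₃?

P

Consider each +2 ion: Mg²⁺ is the bare [Ne] core; P²⁺ still has 3 valence electrons; Na²⁺ is already 1 electron into the core.
Breaking into a closed-shell core is much more expensive than removing a leftover valence electron — Na and Mg have the largest IE_3 here.
Approximate IE_3 values (kJ/mol): Mg 7733, P 2914, Na 6910.
So the third ionization energies run P < Na < Mg.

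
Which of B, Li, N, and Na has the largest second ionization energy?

After 1 electron has been removed, what remains? B⁺ still has 2 valence electrons; Li⁺ is the bare [He] core; N⁺ still has 4 valence electrons; Na⁺ is the bare [Ne] core.
Breaking into a closed-shell core is much more expensive than removing a leftover valence electron — Na and Li have the largest IE_2 here.
Valence configurations: B⁺ [He]2s², N⁺ [He]2s²2p².
Approximate IE_2 values (kJ/mol): B 2427, Li 7298, N 2856, Na 4562.
So the second ionization energies run B < N < Na < Li.

Li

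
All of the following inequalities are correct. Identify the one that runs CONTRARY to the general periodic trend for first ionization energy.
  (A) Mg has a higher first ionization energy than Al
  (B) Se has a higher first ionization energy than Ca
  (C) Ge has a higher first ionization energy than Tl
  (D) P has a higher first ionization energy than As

The general trend: first ionization energy increases across a period and decreases down a group.
(A) Mg (period 3, group 2) vs Al (period 3, group 13): the stated order contradicts the simple trend.
(B) Se (period 4, group 16) vs Ca (period 4, group 2): the stated order agrees with the simple trend.
(C) Ge (period 4, group 14) vs Tl (period 6, group 13): the stated order agrees with the simple trend.
(D) P (period 3, group 15) vs As (period 4, group 15): the stated order agrees with the simple trend.
The exception is (A): Al's single 3p electron is easier to remove than one from Mg's filled 3s².

(A)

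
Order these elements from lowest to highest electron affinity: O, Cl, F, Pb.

Pb < O < F < Cl

O is in period 2, group 16; F is in period 2, group 17; Cl is in period 3, group 17; Pb is in period 6, group 14.
Atoms with high Z_eff and room in the valence shell (especially the halogens) have the most exothermic electron affinities.
Neither a single period nor a single group — weigh both effects.
O > Pb: both effects reinforce here, so O is clearly the higher of the two.
F > O: F lies to the right of O in period 2, so the across-period effect alone puts F higher.
Cl > F: this pair runs against the simple trend — see the exception note.
Note the exception: Cl has a higher electron affinity than F, contrary to the simple trend — F's small 2p subshell makes the incoming electron feel strong e⁻–e⁻ repulsion, so Cl actually releases more energy on gaining an electron.
Tabulated electron affinity (kJ/mol): O 141, F 328, Cl 349, Pb 35.
So from lowest to highest: Pb < O < F < Cl.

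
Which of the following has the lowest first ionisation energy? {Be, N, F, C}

Be

Be is in period 2, group 2; C is in period 2, group 14; N is in period 2, group 15; F is in period 2, group 17.
Across a period the outer electron is held more tightly (higher IE₁); down a group it sits in a higher shell, more shielded, and comes off more easily.
All lie in period 2, so first ionization energy increases left to right.
The lowest first ionisation energy among these belongs to Be.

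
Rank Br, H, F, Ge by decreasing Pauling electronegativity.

F, Br, H, Ge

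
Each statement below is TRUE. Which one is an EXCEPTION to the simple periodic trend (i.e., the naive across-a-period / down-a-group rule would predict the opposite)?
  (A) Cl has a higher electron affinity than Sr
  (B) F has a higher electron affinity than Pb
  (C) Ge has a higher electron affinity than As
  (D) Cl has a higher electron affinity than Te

The general trend: electron affinity increases across a period and decreases down a group.
(A) Cl (period 3, group 17) vs Sr (period 5, group 2): the stated order agrees with the simple trend.
(B) F (period 2, group 17) vs Pb (period 6, group 14): the stated order agrees with the simple trend.
(C) Ge (period 4, group 14) vs As (period 4, group 15): the stated order contradicts the simple trend.
(D) Cl (period 3, group 17) vs Te (period 5, group 16): the stated order agrees with the simple trend.
The exception is (C): adding an electron to As's half-filled 4p³ is unfavourable, so Ge (4p²) has the more exothermic EA.

(C)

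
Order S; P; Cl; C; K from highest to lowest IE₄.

C > K > Cl > P > S

After 3 electrons have been removed, what remains? S³⁺ still has 3 valence electrons; P³⁺ still has 2 valence electrons; Cl³⁺ still has 4 valence electrons; C³⁺ still has 1 valence electron; K³⁺ is already 2 electrons into the core.
Usually core removal costs more than valence removal, but here the competition is close: a tightly held n=2 valence electron can cost more to remove than an n=3 core electron, so the actual values have to decide it.
Valence configurations: S³⁺ [Ne]3s²3p¹, P³⁺ [Ne]3s², Cl³⁺ [Ne]3s²3p², C³⁺ [He]2s¹.
S³⁺ loses a lone 3p electron whereas P³⁺ must break into a filled 3s² pair, so IE_4(P) > IE_4(S) even though S has the higher nuclear charge.
The numbers (kJ/mol): S 4556, P 4964, Cl 5159, C 6223, K 5877.
Hence IE_4: S < P < Cl < K < C.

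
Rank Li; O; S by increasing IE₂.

IE_2 is the cost of taking one more electron from the +1 cation: Li⁺ is the bare [He] core; O⁺ still has 5 valence electrons; S⁺ still has 5 valence electrons.
Pulling an electron out of a noble-gas core costs far more than removing a remaining valence electron, so Li sits at the high end of IE_2.
Valence configurations: O⁺ [He]2s²2p³, S⁺ [Ne]3s²3p³.
Tabulated IE_2 (kJ/mol): Li 7298, O 3388, S 2252.
Putting it together, IE_2: S < O < Li.

S < O < Li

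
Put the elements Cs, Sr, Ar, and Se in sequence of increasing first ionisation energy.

Cs < Sr < Se < Ar

Ar is in period 3, group 18; Se is in period 4, group 16; Sr is in period 5, group 2; Cs is in period 6, group 1.
First ionization energy rises across a period (greater Z_eff holds electrons more tightly) and falls down a group (valence electrons are farther from the nucleus).
These span different periods and groups, so the two trends combine.
Sr > Cs: relative to Cs, both the across-period and down-group shifts push Sr's first ionization energy up.
Se > Sr: relative to Sr, both the across-period and down-group shifts push Se's first ionization energy up.
Ar > Se: both effects reinforce here, so Ar is clearly the higher of the two.
Tabulated first ionization energy (kJ/mol): Ar 1521, Se 941, Sr 550, Cs 376.
So from lowest to highest: Cs < Sr < Se < Ar.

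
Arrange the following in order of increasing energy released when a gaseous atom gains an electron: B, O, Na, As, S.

B is in period 2, group 13; O is in period 2, group 16; Na is in period 3, group 1; S is in period 3, group 16; As is in period 4, group 15.
Electron affinity generally becomes more exothermic across a period toward the halogens and less exothermic down a group.
Here both period and group differ, so the two effects have to be weighed against each other.
Na > B: this pair runs against the simple trend — see the exception note.
As > Na: the two effects oppose for this pair; the across-period effect wins (78 vs 53 kJ/mol).
O > As: relative to As, both the across-period and down-group shifts push O's electron affinity up.
S > O: this pair runs against the simple trend — see the exception note.
Note the exception: Na has a higher electron affinity than B, contrary to the simple trend — B's ns²np¹ configuration gives only a small electron affinity — the sparsely filled np subshell binds an added electron weakly.
Note the exception: S has a higher electron affinity than O, contrary to the simple trend — the compact 2p subshell of O repels the added electron more than S's larger 3p does.
Approximate values (kJ/mol): B 27, O 141, Na 53, S 200, As 78.
So from lowest to highest: B < Na < As < O < S.

B, Na, As, O, S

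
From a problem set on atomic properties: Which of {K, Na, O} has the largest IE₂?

After 1 electron has been removed, what remains? K⁺ is the bare [Ar] core; Na⁺ is the bare [Ne] core; O⁺ still has 5 valence electrons.
Usually core removal costs more than valence removal, but here the competition is close: a tightly held n=2 valence electron can cost more to remove than an n=3 core electron, so the actual values have to decide it.
The numbers (kJ/mol): K 3052, Na 4562, O 3388.
Putting it together, IE_2: K < O < Na.

Na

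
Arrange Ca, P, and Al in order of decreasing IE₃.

IE_3 is the cost of taking one more electron from the +2 cation: Ca²⁺ is the bare [Ar] core; P²⁺ still has 3 valence electrons; Al²⁺ still has 1 valence electron.
Core electrons are held far more tightly than valence electrons, so Ca tops the IE_3 order.
Valence configurations: P²⁺ [Ne]3s²3p¹, Al²⁺ [Ne]3s¹.
Approximate IE_3 values (kJ/mol): Ca 4912, P 2914, Al 2745.
So the third ionization energies run Al < P < Ca.

Ca > P > Al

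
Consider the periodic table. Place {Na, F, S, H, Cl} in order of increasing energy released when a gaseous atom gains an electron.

H is in period 1, group 1; F is in period 2, group 17; Na is in period 3, group 1; S is in period 3, group 16; Cl is in period 3, group 17.
EA tends to increase across a period and decrease down a group, though the pattern is less regular than for IE or radius.
Here both period and group differ, so the two effects have to be weighed against each other.
H > Na: they share group 1; the group trend gives H the larger value.
S > H: the two effects oppose for this pair; the across-period effect wins (200 vs 73 kJ/mol).
F > S: both effects reinforce here, so F is clearly the higher of the two.
Cl > F: this pair runs against the simple trend — see the exception note.
Note the exception: Cl has a higher electron affinity than F, contrary to the simple trend — F's small 2p subshell makes the incoming electron feel strong e⁻–e⁻ repulsion, so Cl actually releases more energy on gaining an electron.
Approximate values (kJ/mol): H 73, F 328, Na 53, S 200, Cl 349.
So from lowest to highest: Na < H < S < F < Cl.

Na < H < S < F < Cl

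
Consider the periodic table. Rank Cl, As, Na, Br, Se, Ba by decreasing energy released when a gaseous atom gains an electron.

Electron affinity generally becomes more exothermic across a period toward the halogens and less exothermic down a group.
Neither a single period nor a single group — weigh both effects.
Na > Ba: period and group pull opposite ways; the down-group shift dominates (53 vs 14 kJ/mol).
As > Na: period and group pull opposite ways; the across-period shift dominates (78 vs 53 kJ/mol).
Se > As: Se lies to the right of As in period 4, so the across-period effect alone puts Se higher.
Br > Se: Br lies to the right of Se in period 4, so the across-period effect alone puts Br higher.
Cl > Br: Cl sits above Br in group 17, so the down-group effect alone puts Cl higher.
Tabulated electron affinity (kJ/mol): Na 53, Cl 349, As 78, Se 195, Br 325, Ba 14.
So from highest to lowest: Cl > Br > Se > As > Na > Ba.

Cl > Br > Se > As > Na > Ba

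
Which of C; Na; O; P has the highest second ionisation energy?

Na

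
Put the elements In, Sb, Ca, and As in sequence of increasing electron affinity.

Ca < In < As < Sb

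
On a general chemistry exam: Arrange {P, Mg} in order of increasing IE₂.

Mg < P

Consider each +1 ion: P⁺ still has 4 valence electrons; Mg⁺ still has 1 valence electron.
All are still removing valence electrons, so compare the +1 ions as you would atoms: IE_2 generally rises across a period (higher Z_eff) and falls down a group (larger shell), subject to the usual subshell exceptions.
Valence configurations: P⁺ [Ne]3s²3p², Mg⁺ [Ne]3s¹.
The numbers (kJ/mol): P 1907, Mg 1451.
Putting it together, IE_2: Mg < P.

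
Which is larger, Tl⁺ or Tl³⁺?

Tl⁺

Both ions have Z = 81 protons, but Tl³⁺ has lost more electrons, so its remaining electrons feel a larger effective nuclear charge per electron and are pulled in more tightly.
Higher positive charge → smaller ion, so Tl⁺ > Tl³⁺.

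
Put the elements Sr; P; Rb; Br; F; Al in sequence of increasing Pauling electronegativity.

Rb, Sr, Al, P, Br, F

EN rises left→right (higher Z_eff, smaller atoms) and falls top→bottom (larger, more shielded atoms).
These span different periods and groups, so the two trends combine.
Sr > Rb: Sr lies to the right of Rb in period 5, so the across-period effect alone puts Sr higher.
Al > Sr: relative to Sr, both the across-period and down-group shifts push Al's electronegativity up.
P > Al: both are in period 3; the period trend gives P the larger value.
Br > P: the two effects oppose for this pair; the across-period effect wins (2.96 vs 2.19).
F > Br: they share group 17; the group trend gives F the larger value.
For reference (Pauling): F 3.98, Al 1.61, P 2.19, Br 2.96, Rb 0.82, Sr 0.95.
So from lowest to highest: Rb < Sr < Al < P < Br < F.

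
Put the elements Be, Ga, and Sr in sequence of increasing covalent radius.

Be is in period 2, group 2; Ga is in period 4, group 13; Sr is in period 5, group 2.
Moving right in a period, electrons are added to the same shell under a stronger nuclear pull, so atoms get smaller; moving down, a new shell is opened and atoms get larger.
Neither a single period nor a single group — weigh both effects.
Ga > Be: the two effects oppose for this pair; the down-group effect wins (124 vs 102 pm).
Sr > Ga: both effects reinforce here, so Sr is clearly the larger of the two.
Tabulated atomic radius (pm): Be 102, Ga 124, Sr 185.
So from smallest to largest: Be < Ga < Sr.

Be < Ga < Sr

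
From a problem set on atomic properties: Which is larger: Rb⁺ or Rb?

Forming Rb⁺ removes 1 electron from Rb. Fewer electrons for the same nuclear charge means less shielding and a higher Z_eff on the remaining electrons, and for main-group metals the entire outer shell is lost.
A cation is smaller than its parent atom: Rb⁺ < Rb.

Rb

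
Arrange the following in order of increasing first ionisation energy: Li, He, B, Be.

He is in period 1, group 18; Li is in period 2, group 1; Be is in period 2, group 2; B is in period 2, group 13.
IE₁ increases left→right with effective nuclear charge and decreases top→bottom as the valence shell moves farther out.
Neither a single period nor a single group — weigh both effects.
B > Li: B lies to the right of Li in period 2, so the across-period effect alone puts B higher.
Be > B: this pair runs against the simple trend — see the exception note.
He > Be: relative to Be, both the across-period and down-group shifts push He's first ionization energy up.
Note the exception: Be has a higher first ionization energy than B, contrary to the simple trend — removing B's lone 2p electron is easier than breaking Be's filled 2s².
Tabulated first ionization energy (kJ/mol): He 2372, Li 520, Be 900, B 801.
So from lowest to highest: Li < B < Be < He.

Li, B, Be, He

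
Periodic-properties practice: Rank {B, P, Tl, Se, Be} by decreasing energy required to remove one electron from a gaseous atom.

Removing the outermost electron gets harder across a period and easier down a group.
Here both period and group differ, so the two effects have to be weighed against each other.
B > Tl: they share group 13; the group trend gives B the larger value.
Be > B: this pair runs against the simple trend — see the exception note.
Se > Be: period and group pull opposite ways; the across-period shift dominates (941 vs 900 kJ/mol).
P > Se: period and group pull opposite ways; the down-group shift dominates (1012 vs 941 kJ/mol).
Note the exception: Be has a higher first ionization energy than B, contrary to the simple trend — removing B's lone 2p electron is easier than breaking Be's filled 2s².
Approximate values (kJ/mol): Be 900, B 801, P 1012, Se 941, Tl 589.
So from highest to lowest: P > Se > Be > B > Tl.

P > Se > Be > B > Tl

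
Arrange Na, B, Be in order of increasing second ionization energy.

Consider each +1 ion: Na⁺ is the bare [Ne] core; B⁺ still has 2 valence electrons; Be⁺ still has 1 valence electron.
Core electrons are held far more tightly than valence electrons, so Na tops the IE_2 order.
Valence configurations: B⁺ [He]2s², Be⁺ [He]2s¹.
Tabulated IE_2 (kJ/mol): Na 4562, B 2427, Be 1757.
Hence IE_2: Be < B < Na.

Be, B, Na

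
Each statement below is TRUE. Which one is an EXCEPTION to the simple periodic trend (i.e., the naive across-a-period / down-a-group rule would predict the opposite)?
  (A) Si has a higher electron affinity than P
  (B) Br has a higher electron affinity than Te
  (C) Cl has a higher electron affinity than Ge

(A)

The general trend: electron affinity increases across a period and decreases down a group.
(A) Si (period 3, group 14) vs P (period 3, group 15): the stated order contradicts the simple trend.
(B) Br (period 4, group 17) vs Te (period 5, group 16): the stated order agrees with the simple trend.
(C) Cl (period 3, group 17) vs Ge (period 4, group 14): the stated order agrees with the simple trend.
The exception is (A): adding an electron to P's half-filled 3p³ is unfavourable, so Si (3p²) has the more exothermic EA.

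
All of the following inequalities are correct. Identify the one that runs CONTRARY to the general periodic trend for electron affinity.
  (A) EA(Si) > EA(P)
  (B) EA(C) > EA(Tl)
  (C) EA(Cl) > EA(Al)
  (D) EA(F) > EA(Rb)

The general trend: electron affinity increases across a period and decreases down a group.
(A) Si (period 3, group 14) vs P (period 3, group 15): the stated order contradicts the simple trend.
(B) C (period 2, group 14) vs Tl (period 6, group 13): the stated order agrees with the simple trend.
(C) Cl (period 3, group 17) vs Al (period 3, group 13): the stated order agrees with the simple trend.
(D) F (period 2, group 17) vs Rb (period 5, group 1): the stated order agrees with the simple trend.
The exception is (A): adding an electron to P's half-filled 3p³ is unfavourable, so Si (3p²) has the more exothermic EA.

(A)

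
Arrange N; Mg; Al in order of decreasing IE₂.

Consider each +1 ion: N⁺ still has 4 valence electrons; Mg⁺ still has 1 valence electron; Al⁺ still has 2 valence electrons.
All are still removing valence electrons, so compare the +1 ions as you would atoms: IE_2 generally rises across a period (higher Z_eff) and falls down a group (larger shell), subject to the usual subshell exceptions.
Valence configurations: N⁺ [He]2s²2p², Mg⁺ [Ne]3s¹, Al⁺ [Ne]3s².
Approximate IE_2 values (kJ/mol): N 2856, Mg 1451, Al 1817.
Hence IE_2: Mg < Al < N.

N > Al > Mg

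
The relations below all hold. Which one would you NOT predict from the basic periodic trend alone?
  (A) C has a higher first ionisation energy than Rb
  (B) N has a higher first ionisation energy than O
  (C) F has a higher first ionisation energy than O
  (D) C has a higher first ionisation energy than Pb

(B)

The general trend: first ionisation energy increases across a period and decreases down a group.
(A) C (period 2, group 14) vs Rb (period 5, group 1): the stated order agrees with the simple trend.
(B) N (period 2, group 15) vs O (period 2, group 16): the stated order contradicts the simple trend.
(C) F (period 2, group 17) vs O (period 2, group 16): the stated order agrees with the simple trend.
(D) C (period 2, group 14) vs Pb (period 6, group 14): the stated order agrees with the simple trend.
The exception is (B): pairing an electron in O's 2p⁴ costs repulsion energy, so O ionizes more easily than half-filled N (2p³).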